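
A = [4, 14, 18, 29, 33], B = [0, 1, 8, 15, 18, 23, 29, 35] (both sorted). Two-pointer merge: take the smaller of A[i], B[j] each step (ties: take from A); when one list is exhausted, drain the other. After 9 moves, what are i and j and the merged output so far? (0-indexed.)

[i=0,j=0] A[i]=4>B[j]=0 take 0 → j++
[i=0,j=1] A[i]=4>B[j]=1 take 1 → j++
[i=0,j=2] A[i]=4<=B[j]=8 take 4 → i++
[i=1,j=2] A[i]=14>B[j]=8 take 8 → j++
[i=1,j=3] A[i]=14<=B[j]=15 take 14 → i++
[i=2,j=3] A[i]=18>B[j]=15 take 15 → j++
[i=2,j=4] A[i]=18<=B[j]=18 take 18 → i++
[i=3,j=4] A[i]=29>B[j]=18 take 18 → j++
[i=3,j=5] A[i]=29>B[j]=23 take 23 → j++

i=3, j=6, merged so far=[0, 1, 4, 8, 14, 15, 18, 18, 23]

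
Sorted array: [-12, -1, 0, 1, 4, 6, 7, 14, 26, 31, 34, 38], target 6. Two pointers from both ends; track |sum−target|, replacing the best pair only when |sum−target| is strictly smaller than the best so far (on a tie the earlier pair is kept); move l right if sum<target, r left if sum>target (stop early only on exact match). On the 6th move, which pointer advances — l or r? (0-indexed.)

r

l=0 r=11: -12+38=26 d=20 *, r--
l=0 r=10: -12+34=22 d=16 *, r--
l=0 r=9: -12+31=19 d=13 *, r--
l=0 r=8: -12+26=14 d=8 *, r--
l=0 r=7: -12+14=2 d=4 *, l++
l=1 r=7: -1+14=13 d=7, r--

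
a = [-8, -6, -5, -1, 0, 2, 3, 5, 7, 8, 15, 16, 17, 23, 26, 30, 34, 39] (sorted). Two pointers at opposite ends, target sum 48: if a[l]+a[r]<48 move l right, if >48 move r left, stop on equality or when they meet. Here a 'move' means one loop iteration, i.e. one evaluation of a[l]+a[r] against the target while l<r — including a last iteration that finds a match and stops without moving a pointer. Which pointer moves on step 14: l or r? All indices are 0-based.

l

[0,17] -8+39=31 <48 → l++
[1,17] -6+39=33 <48 → l++
[2,17] -5+39=34 <48 → l++
[3,17] -1+39=38 <48 → l++
[4,17] 0+39=39 <48 → l++
[5,17] 2+39=41 <48 → l++
[6,17] 3+39=42 <48 → l++
[7,17] 5+39=44 <48 → l++
[8,17] 7+39=46 <48 → l++
[9,17] 8+39=47 <48 → l++
[10,17] 15+39=54 >48 → r--
[10,16] 15+34=49 >48 → r--
[10,15] 15+30=45 <48 → l++
[11,15] 16+30=46 <48 → l++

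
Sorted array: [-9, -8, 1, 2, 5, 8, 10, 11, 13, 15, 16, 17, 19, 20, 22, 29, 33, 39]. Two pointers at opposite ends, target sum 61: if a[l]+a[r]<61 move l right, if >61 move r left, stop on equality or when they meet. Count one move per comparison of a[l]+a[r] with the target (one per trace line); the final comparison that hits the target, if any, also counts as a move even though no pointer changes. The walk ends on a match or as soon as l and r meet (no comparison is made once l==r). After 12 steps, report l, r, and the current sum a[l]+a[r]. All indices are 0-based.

l=12, r=17, sum=58

[0,17] -9+39=30 <61 → l++
[1,17] -8+39=31 <61 → l++
[2,17] 1+39=40 <61 → l++
[3,17] 2+39=41 <61 → l++
[4,17] 5+39=44 <61 → l++
[5,17] 8+39=47 <61 → l++
[6,17] 10+39=49 <61 → l++
[7,17] 11+39=50 <61 → l++
[8,17] 13+39=52 <61 → l++
[9,17] 15+39=54 <61 → l++
[10,17] 16+39=55 <61 → l++
[11,17] 17+39=56 <61 → l++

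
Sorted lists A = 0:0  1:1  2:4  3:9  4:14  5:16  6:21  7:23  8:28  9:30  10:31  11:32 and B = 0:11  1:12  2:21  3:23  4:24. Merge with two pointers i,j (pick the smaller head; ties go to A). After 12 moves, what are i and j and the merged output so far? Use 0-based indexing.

[i=0,j=0] A[i]=0<=B[j]=11 take 0 → i++
[i=1,j=0] A[i]=1<=B[j]=11 take 1 → i++
[i=2,j=0] A[i]=4<=B[j]=11 take 4 → i++
[i=3,j=0] A[i]=9<=B[j]=11 take 9 → i++
[i=4,j=0] A[i]=14>B[j]=11 take 11 → j++
[i=4,j=1] A[i]=14>B[j]=12 take 12 → j++
[i=4,j=2] A[i]=14<=B[j]=21 take 14 → i++
[i=5,j=2] A[i]=16<=B[j]=21 take 16 → i++
[i=6,j=2] A[i]=21<=B[j]=21 take 21 → i++
[i=7,j=2] A[i]=23>B[j]=21 take 21 → j++
[i=7,j=3] A[i]=23<=B[j]=23 take 23 → i++
[i=8,j=3] A[i]=28>B[j]=23 take 23 → j++

i=8, j=4, merged so far=[0, 1, 4, 9, 11, 12, 14, 16, 21, 21, 23, 23]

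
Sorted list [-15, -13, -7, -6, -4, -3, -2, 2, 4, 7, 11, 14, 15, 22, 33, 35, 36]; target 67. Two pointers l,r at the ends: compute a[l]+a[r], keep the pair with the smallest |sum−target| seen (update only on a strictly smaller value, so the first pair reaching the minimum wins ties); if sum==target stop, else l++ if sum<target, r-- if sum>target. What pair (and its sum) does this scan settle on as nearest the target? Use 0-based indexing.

l=0 r=16: -15+36=21 d=46 *, l++
l=1 r=16: -13+36=23 d=44 *, l++
l=2 r=16: -7+36=29 d=38 *, l++
l=3 r=16: -6+36=30 d=37 *, l++
l=4 r=16: -4+36=32 d=35 *, l++
l=5 r=16: -3+36=33 d=34 *, l++
l=6 r=16: -2+36=34 d=33 *, l++
l=7 r=16: 2+36=38 d=29 *, l++
l=8 r=16: 4+36=40 d=27 *, l++
l=9 r=16: 7+36=43 d=24 *, l++
l=10 r=16: 11+36=47 d=20 *, l++
l=11 r=16: 14+36=50 d=17 *, l++
l=12 r=16: 15+36=51 d=16 *, l++
l=13 r=16: 22+36=58 d=9 *, l++
l=14 r=16: 33+36=69 d=2 *, r--
l=14 r=15: 33+35=68 d=1 *, r--

pair (33, 35) with sum 68 (|Δ|=1)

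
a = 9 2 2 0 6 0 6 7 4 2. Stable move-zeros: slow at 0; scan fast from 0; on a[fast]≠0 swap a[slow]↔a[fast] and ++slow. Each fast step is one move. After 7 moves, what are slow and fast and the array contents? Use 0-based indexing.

slow=5, fast=7, a=[9, 2, 2, 6, 6, 0, 0, 7, 4, 2]

slow=0 fast=0: a[fast]=9≠0 swap→a[0]=9, slow++,fast++
slow=1 fast=1: a[fast]=2≠0 swap→a[1]=2, slow++,fast++
slow=2 fast=2: a[fast]=2≠0 swap→a[2]=2, slow++,fast++
slow=3 fast=3: a[fast]=0, fast++
slow=3 fast=4: a[fast]=6≠0 swap→a[3]=6, slow++,fast++
slow=4 fast=5: a[fast]=0, fast++
slow=4 fast=6: a[fast]=6≠0 swap→a[4]=6, slow++,fast++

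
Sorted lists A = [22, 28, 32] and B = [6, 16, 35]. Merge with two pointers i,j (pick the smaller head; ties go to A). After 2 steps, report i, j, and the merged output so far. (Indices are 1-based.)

i=1 j=1: A[i]=22>B[j]=6 take 6, j++
i=1 j=2: A[i]=22>B[j]=16 take 16, j++

i=1, j=3, merged so far=[6, 16]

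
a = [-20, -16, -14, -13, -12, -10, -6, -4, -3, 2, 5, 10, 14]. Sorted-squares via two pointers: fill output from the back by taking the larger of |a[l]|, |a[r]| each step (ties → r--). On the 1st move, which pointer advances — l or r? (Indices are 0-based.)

l

l=0 r=12: |-20|>|14| out[12]=400, l++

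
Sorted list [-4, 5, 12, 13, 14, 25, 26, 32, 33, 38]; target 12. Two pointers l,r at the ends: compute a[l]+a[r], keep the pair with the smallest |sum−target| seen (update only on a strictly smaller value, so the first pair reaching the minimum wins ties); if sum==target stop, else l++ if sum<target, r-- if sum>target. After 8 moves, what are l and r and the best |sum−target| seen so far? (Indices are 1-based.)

l=1 r=10: -4+38=34 d=22 *, r--
l=1 r=9: -4+33=29 d=17 *, r--
l=1 r=8: -4+32=28 d=16 *, r--
l=1 r=7: -4+26=22 d=10 *, r--
l=1 r=6: -4+25=21 d=9 *, r--
l=1 r=5: -4+14=10 d=2 *, l++
l=2 r=5: 5+14=19 d=7, r--
l=2 r=4: 5+13=18 d=6, r--

l=2, r=3, best |Δ|=2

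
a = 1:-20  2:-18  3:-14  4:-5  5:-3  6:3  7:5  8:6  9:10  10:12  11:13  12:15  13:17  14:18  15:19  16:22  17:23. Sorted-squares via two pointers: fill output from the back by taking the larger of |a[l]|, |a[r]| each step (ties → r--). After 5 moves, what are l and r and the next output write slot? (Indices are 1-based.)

[1,17] |-20|<=|23| out[17]=529 → r--
[1,16] |-20|<=|22| out[16]=484 → r--
[1,15] |-20|>|19| out[15]=400 → l++
[2,15] |-18|<=|19| out[14]=361 → r--
[2,14] |-18|<=|18| out[13]=324 → r--

l=2, r=13, next write slot=12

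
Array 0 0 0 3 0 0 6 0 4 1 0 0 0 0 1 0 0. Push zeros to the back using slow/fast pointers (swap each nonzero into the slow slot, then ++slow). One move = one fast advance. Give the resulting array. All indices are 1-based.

[3, 6, 4, 1, 1, 0, 0, 0, 0, 0, 0, 0, 0, 0, 0, 0, 0]

slow=1 fast=1: a[fast]=0, fast++
slow=1 fast=2: a[fast]=0, fast++
slow=1 fast=3: a[fast]=0, fast++
slow=1 fast=4: a[fast]=3≠0 swap→a[1]=3, slow++,fast++
slow=2 fast=5: a[fast]=0, fast++
slow=2 fast=6: a[fast]=0, fast++
slow=2 fast=7: a[fast]=6≠0 swap→a[2]=6, slow++,fast++
slow=3 fast=8: a[fast]=0, fast++
slow=3 fast=9: a[fast]=4≠0 swap→a[3]=4, slow++,fast++
slow=4 fast=10: a[fast]=1≠0 swap→a[4]=1, slow++,fast++
slow=5 fast=11: a[fast]=0, fast++
slow=5 fast=12: a[fast]=0, fast++
slow=5 fast=13: a[fast]=0, fast++
slow=5 fast=14: a[fast]=0, fast++
slow=5 fast=15: a[fast]=1≠0 swap→a[5]=1, slow++,fast++
slow=6 fast=16: a[fast]=0, fast++
slow=6 fast=17: a[fast]=0, fast++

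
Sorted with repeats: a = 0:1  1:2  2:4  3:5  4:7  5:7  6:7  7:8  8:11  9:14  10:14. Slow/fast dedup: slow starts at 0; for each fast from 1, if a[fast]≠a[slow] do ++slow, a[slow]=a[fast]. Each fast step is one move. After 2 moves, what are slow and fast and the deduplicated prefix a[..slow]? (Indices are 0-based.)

slow=2, fast=3, prefix=[1, 2, 4]

(s=0,f=1) a[fast]=2≠a[slow]=1 write a[1]=2 → slow++,fast++
(s=1,f=2) a[fast]=4≠a[slow]=2 write a[2]=4 → slow++,fast++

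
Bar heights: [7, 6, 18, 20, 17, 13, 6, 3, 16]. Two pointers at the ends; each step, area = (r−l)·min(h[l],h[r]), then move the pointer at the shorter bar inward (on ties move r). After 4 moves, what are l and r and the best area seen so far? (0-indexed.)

[0,8] min(7,16)*8=56 best=56 * → l++
[1,8] min(6,16)*7=42 best=56 → l++
[2,8] min(18,16)*6=96 best=96 * → r--
[2,7] min(18,3)*5=15 best=96 → r--

l=2, r=6, best area=96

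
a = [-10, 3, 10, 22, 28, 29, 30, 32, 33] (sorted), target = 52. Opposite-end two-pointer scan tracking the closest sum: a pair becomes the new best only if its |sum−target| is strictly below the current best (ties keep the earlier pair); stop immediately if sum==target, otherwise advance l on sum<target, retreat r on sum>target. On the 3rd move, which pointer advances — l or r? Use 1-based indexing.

l

l=1 r=9: -10+33=23 d=29 *, l++
l=2 r=9: 3+33=36 d=16 *, l++
l=3 r=9: 10+33=43 d=9 *, l++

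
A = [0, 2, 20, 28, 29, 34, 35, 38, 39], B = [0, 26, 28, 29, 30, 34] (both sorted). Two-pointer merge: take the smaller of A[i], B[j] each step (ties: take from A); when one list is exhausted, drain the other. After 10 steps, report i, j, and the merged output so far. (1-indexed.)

i=1 j=1: A[i]=0<=B[j]=0 take 0, i++
i=2 j=1: A[i]=2>B[j]=0 take 0, j++
i=2 j=2: A[i]=2<=B[j]=26 take 2, i++
i=3 j=2: A[i]=20<=B[j]=26 take 20, i++
i=4 j=2: A[i]=28>B[j]=26 take 26, j++
i=4 j=3: A[i]=28<=B[j]=28 take 28, i++
i=5 j=3: A[i]=29>B[j]=28 take 28, j++
i=5 j=4: A[i]=29<=B[j]=29 take 29, i++
i=6 j=4: A[i]=34>B[j]=29 take 29, j++
i=6 j=5: A[i]=34>B[j]=30 take 30, j++

i=6, j=6, merged so far=[0, 0, 2, 20, 26, 28, 28, 29, 29, 30]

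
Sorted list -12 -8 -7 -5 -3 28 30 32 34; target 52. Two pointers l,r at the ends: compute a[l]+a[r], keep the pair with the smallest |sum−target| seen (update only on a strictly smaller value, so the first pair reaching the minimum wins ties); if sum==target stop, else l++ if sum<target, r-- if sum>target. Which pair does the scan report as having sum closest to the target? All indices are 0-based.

[0,8] -12+34=22 d=30 * → l++
[1,8] -8+34=26 d=26 * → l++
[2,8] -7+34=27 d=25 * → l++
[3,8] -5+34=29 d=23 * → l++
[4,8] -3+34=31 d=21 * → l++
[5,8] 28+34=62 d=10 * → r--
[5,7] 28+32=60 d=8 * → r--
[5,6] 28+30=58 d=6 * → r--

pair (28, 30) with sum 58 (|Δ|=6)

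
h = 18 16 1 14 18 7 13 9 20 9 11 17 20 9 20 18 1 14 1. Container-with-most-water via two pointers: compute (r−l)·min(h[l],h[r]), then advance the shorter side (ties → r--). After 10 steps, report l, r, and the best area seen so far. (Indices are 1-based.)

l=7, r=15, best area=270

[1,19] min(18,1)*18=18 best=18 * → r--
[1,18] min(18,14)*17=238 best=238 * → r--
[1,17] min(18,1)*16=16 best=238 → r--
[1,16] min(18,18)*15=270 best=270 * → r--
[1,15] min(18,20)*14=252 best=270 → l++
[2,15] min(16,20)*13=208 best=270 → l++
[3,15] min(1,20)*12=12 best=270 → l++
[4,15] min(14,20)*11=154 best=270 → l++
[5,15] min(18,20)*10=180 best=270 → l++
[6,15] min(7,20)*9=63 best=270 → l++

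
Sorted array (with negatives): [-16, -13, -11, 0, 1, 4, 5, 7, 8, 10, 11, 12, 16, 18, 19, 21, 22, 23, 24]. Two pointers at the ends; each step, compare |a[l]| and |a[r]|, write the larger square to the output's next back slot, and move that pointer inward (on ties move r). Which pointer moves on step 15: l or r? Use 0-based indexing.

l=0 r=18: |-16|<=|24| out[18]=576, r--
l=0 r=17: |-16|<=|23| out[17]=529, r--
l=0 r=16: |-16|<=|22| out[16]=484, r--
l=0 r=15: |-16|<=|21| out[15]=441, r--
l=0 r=14: |-16|<=|19| out[14]=361, r--
l=0 r=13: |-16|<=|18| out[13]=324, r--
l=0 r=12: |-16|<=|16| out[12]=256, r--
l=0 r=11: |-16|>|12| out[11]=256, l++
l=1 r=11: |-13|>|12| out[10]=169, l++
l=2 r=11: |-11|<=|12| out[9]=144, r--
l=2 r=10: |-11|<=|11| out[8]=121, r--
l=2 r=9: |-11|>|10| out[7]=121, l++
l=3 r=9: |0|<=|10| out[6]=100, r--
l=3 r=8: |0|<=|8| out[5]=64, r--
l=3 r=7: |0|<=|7| out[4]=49, r--

r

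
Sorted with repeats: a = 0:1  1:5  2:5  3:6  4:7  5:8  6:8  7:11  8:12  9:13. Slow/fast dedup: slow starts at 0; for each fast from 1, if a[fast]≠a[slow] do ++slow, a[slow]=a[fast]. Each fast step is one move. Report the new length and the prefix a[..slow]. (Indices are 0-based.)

length 8; prefix = [1, 5, 6, 7, 8, 11, 12, 13]

(s=0,f=1) a[fast]=5≠a[slow]=1 write a[1]=5 → slow++,fast++
(s=1,f=2) a[fast]=5=a[slow] dup → fast++
(s=1,f=3) a[fast]=6≠a[slow]=5 write a[2]=6 → slow++,fast++
(s=2,f=4) a[fast]=7≠a[slow]=6 write a[3]=7 → slow++,fast++
(s=3,f=5) a[fast]=8≠a[slow]=7 write a[4]=8 → slow++,fast++
(s=4,f=6) a[fast]=8=a[slow] dup → fast++
(s=4,f=7) a[fast]=11≠a[slow]=8 write a[5]=11 → slow++,fast++
(s=5,f=8) a[fast]=12≠a[slow]=11 write a[6]=12 → slow++,fast++
(s=6,f=9) a[fast]=13≠a[slow]=12 write a[7]=13 → slow++,fast++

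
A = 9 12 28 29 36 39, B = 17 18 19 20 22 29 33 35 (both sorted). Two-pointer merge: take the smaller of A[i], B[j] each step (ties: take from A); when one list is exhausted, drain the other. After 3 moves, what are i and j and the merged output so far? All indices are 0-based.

i=0 j=0: A[i]=9<=B[j]=17 take 9, i++
i=1 j=0: A[i]=12<=B[j]=17 take 12, i++
i=2 j=0: A[i]=28>B[j]=17 take 17, j++

i=2, j=1, merged so far=[9, 12, 17]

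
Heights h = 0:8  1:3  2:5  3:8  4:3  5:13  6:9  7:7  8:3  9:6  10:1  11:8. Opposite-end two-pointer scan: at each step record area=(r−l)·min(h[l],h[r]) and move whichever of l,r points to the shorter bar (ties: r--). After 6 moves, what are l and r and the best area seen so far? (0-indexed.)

l=0 r=11: min(8,8)*11=88 best=88 *, r--
l=0 r=10: min(8,1)*10=10 best=88, r--
l=0 r=9: min(8,6)*9=54 best=88, r--
l=0 r=8: min(8,3)*8=24 best=88, r--
l=0 r=7: min(8,7)*7=49 best=88, r--
l=0 r=6: min(8,9)*6=48 best=88, l++

l=1, r=6, best area=88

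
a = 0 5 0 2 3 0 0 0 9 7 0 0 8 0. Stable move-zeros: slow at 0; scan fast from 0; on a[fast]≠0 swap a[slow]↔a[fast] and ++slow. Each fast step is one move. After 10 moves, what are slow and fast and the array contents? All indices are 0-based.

(s=0,f=0) a[fast]=0 → fast++
(s=0,f=1) a[fast]=5≠0 swap→a[0]=5 → slow++,fast++
(s=1,f=2) a[fast]=0 → fast++
(s=1,f=3) a[fast]=2≠0 swap→a[1]=2 → slow++,fast++
(s=2,f=4) a[fast]=3≠0 swap→a[2]=3 → slow++,fast++
(s=3,f=5) a[fast]=0 → fast++
(s=3,f=6) a[fast]=0 → fast++
(s=3,f=7) a[fast]=0 → fast++
(s=3,f=8) a[fast]=9≠0 swap→a[3]=9 → slow++,fast++
(s=4,f=9) a[fast]=7≠0 swap→a[4]=7 → slow++,fast++

slow=5, fast=10, a=[5, 2, 3, 9, 7, 0, 0, 0, 0, 0, 0, 0, 8, 0]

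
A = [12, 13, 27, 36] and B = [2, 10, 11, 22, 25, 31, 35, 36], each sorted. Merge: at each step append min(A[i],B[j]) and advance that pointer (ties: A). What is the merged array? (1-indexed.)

[2, 10, 11, 12, 13, 22, 25, 27, 31, 35, 36, 36]

i=1 j=1: A[i]=12>B[j]=2 take 2, j++
i=1 j=2: A[i]=12>B[j]=10 take 10, j++
i=1 j=3: A[i]=12>B[j]=11 take 11, j++
i=1 j=4: A[i]=12<=B[j]=22 take 12, i++
i=2 j=4: A[i]=13<=B[j]=22 take 13, i++
i=3 j=4: A[i]=27>B[j]=22 take 22, j++
i=3 j=5: A[i]=27>B[j]=25 take 25, j++
i=3 j=6: A[i]=27<=B[j]=31 take 27, i++
i=4 j=6: A[i]=36>B[j]=31 take 31, j++
i=4 j=7: A[i]=36>B[j]=35 take 35, j++
i=4 j=8: A[i]=36<=B[j]=36 take 36, i++
i=5 j=8: A done, take B[j]=36, j++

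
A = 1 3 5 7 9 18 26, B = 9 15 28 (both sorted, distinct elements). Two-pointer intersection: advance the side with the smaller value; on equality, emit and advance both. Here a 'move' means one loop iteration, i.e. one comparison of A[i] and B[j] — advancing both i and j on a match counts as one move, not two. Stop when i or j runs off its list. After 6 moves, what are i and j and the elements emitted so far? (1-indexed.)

i=1 j=1: 1<9, i++
i=2 j=1: 3<9, i++
i=3 j=1: 5<9, i++
i=4 j=1: 7<9, i++
i=5 j=1: 9==9 emit, i++,j++
i=6 j=2: 18>15, j++

i=6, j=3, emitted=[9]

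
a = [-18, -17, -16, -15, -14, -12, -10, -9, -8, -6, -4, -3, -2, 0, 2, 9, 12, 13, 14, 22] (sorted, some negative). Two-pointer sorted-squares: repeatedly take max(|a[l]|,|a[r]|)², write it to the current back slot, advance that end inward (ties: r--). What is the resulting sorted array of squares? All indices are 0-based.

[0, 4, 4, 9, 16, 36, 64, 81, 81, 100, 144, 144, 169, 196, 196, 225, 256, 289, 324, 484]

[0,19] |-18|<=|22| out[19]=484 → r--
[0,18] |-18|>|14| out[18]=324 → l++
[1,18] |-17|>|14| out[17]=289 → l++
[2,18] |-16|>|14| out[16]=256 → l++
[3,18] |-15|>|14| out[15]=225 → l++
[4,18] |-14|<=|14| out[14]=196 → r--
[4,17] |-14|>|13| out[13]=196 → l++
[5,17] |-12|<=|13| out[12]=169 → r--
[5,16] |-12|<=|12| out[11]=144 → r--
[5,15] |-12|>|9| out[10]=144 → l++
[6,15] |-10|>|9| out[9]=100 → l++
[7,15] |-9|<=|9| out[8]=81 → r--
[7,14] |-9|>|2| out[7]=81 → l++
[8,14] |-8|>|2| out[6]=64 → l++
[9,14] |-6|>|2| out[5]=36 → l++
[10,14] |-4|>|2| out[4]=16 → l++
[11,14] |-3|>|2| out[3]=9 → l++
[12,14] |-2|<=|2| out[2]=4 → r--
[12,13] |-2|>|0| out[1]=4 → l++
[13,13] |0|<=|0| out[0]=0 → r--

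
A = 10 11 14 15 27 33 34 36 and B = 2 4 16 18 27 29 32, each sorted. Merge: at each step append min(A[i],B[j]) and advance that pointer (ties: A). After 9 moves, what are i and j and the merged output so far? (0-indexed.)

i=5, j=4, merged so far=[2, 4, 10, 11, 14, 15, 16, 18, 27]

i=0 j=0: A[i]=10>B[j]=2 take 2, j++
i=0 j=1: A[i]=10>B[j]=4 take 4, j++
i=0 j=2: A[i]=10<=B[j]=16 take 10, i++
i=1 j=2: A[i]=11<=B[j]=16 take 11, i++
i=2 j=2: A[i]=14<=B[j]=16 take 14, i++
i=3 j=2: A[i]=15<=B[j]=16 take 15, i++
i=4 j=2: A[i]=27>B[j]=16 take 16, j++
i=4 j=3: A[i]=27>B[j]=18 take 18, j++
i=4 j=4: A[i]=27<=B[j]=27 take 27, i++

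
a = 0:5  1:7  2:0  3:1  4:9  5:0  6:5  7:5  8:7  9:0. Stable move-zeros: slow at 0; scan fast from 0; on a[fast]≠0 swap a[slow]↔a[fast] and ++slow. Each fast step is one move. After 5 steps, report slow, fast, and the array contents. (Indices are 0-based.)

slow=4, fast=5, a=[5, 7, 1, 9, 0, 0, 5, 5, 7, 0]

slow=0 fast=0: a[fast]=5≠0 swap→a[0]=5, slow++,fast++
slow=1 fast=1: a[fast]=7≠0 swap→a[1]=7, slow++,fast++
slow=2 fast=2: a[fast]=0, fast++
slow=2 fast=3: a[fast]=1≠0 swap→a[2]=1, slow++,fast++
slow=3 fast=4: a[fast]=9≠0 swap→a[3]=9, slow++,fast++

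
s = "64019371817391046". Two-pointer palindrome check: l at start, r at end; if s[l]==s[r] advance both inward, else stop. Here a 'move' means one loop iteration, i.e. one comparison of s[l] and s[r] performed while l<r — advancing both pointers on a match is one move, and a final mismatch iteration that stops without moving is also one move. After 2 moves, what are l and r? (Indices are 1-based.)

l=3, r=15

l=1 r=17: '6'=='6', l++,r--
l=2 r=16: '4'=='4', l++,r--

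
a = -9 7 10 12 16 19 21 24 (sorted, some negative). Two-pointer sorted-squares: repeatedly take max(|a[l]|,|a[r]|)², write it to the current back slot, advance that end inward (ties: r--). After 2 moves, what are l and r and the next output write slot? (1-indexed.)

[1,8] |-9|<=|24| out[8]=576 → r--
[1,7] |-9|<=|21| out[7]=441 → r--

l=1, r=6, next write slot=6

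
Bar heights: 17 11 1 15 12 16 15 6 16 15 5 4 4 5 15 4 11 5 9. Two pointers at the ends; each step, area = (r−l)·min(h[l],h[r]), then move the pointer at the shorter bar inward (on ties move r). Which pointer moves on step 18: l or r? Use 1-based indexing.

r

[1,19] min(17,9)*18=162 best=162 * → r--
[1,18] min(17,5)*17=85 best=162 → r--
[1,17] min(17,11)*16=176 best=176 * → r--
[1,16] min(17,4)*15=60 best=176 → r--
[1,15] min(17,15)*14=210 best=210 * → r--
[1,14] min(17,5)*13=65 best=210 → r--
[1,13] min(17,4)*12=48 best=210 → r--
[1,12] min(17,4)*11=44 best=210 → r--
[1,11] min(17,5)*10=50 best=210 → r--
[1,10] min(17,15)*9=135 best=210 → r--
[1,9] min(17,16)*8=128 best=210 → r--
[1,8] min(17,6)*7=42 best=210 → r--
[1,7] min(17,15)*6=90 best=210 → r--
[1,6] min(17,16)*5=80 best=210 → r--
[1,5] min(17,12)*4=48 best=210 → r--
[1,4] min(17,15)*3=45 best=210 → r--
[1,3] min(17,1)*2=2 best=210 → r--
[1,2] min(17,11)*1=11 best=210 → r--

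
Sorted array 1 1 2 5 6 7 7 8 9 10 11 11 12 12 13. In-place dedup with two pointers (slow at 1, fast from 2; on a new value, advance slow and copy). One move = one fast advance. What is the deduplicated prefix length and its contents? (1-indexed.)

slow=1 fast=2: a[fast]=1=a[slow] dup, fast++
slow=1 fast=3: a[fast]=2≠a[slow]=1 write a[2]=2, slow++,fast++
slow=2 fast=4: a[fast]=5≠a[slow]=2 write a[3]=5, slow++,fast++
slow=3 fast=5: a[fast]=6≠a[slow]=5 write a[4]=6, slow++,fast++
slow=4 fast=6: a[fast]=7≠a[slow]=6 write a[5]=7, slow++,fast++
slow=5 fast=7: a[fast]=7=a[slow] dup, fast++
slow=5 fast=8: a[fast]=8≠a[slow]=7 write a[6]=8, slow++,fast++
slow=6 fast=9: a[fast]=9≠a[slow]=8 write a[7]=9, slow++,fast++
slow=7 fast=10: a[fast]=10≠a[slow]=9 write a[8]=10, slow++,fast++
slow=8 fast=11: a[fast]=11≠a[slow]=10 write a[9]=11, slow++,fast++
slow=9 fast=12: a[fast]=11=a[slow] dup, fast++
slow=9 fast=13: a[fast]=12≠a[slow]=11 write a[10]=12, slow++,fast++
slow=10 fast=14: a[fast]=12=a[slow] dup, fast++
slow=10 fast=15: a[fast]=13≠a[slow]=12 write a[11]=13, slow++,fast++

length 11; prefix = [1, 2, 5, 6, 7, 8, 9, 10, 11, 12, 13]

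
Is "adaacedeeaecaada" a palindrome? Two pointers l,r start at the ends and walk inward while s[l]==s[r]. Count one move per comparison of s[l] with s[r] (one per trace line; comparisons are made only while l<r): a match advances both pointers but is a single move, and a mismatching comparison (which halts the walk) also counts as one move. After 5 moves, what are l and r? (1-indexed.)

[1,16] 'a'=='a' → l++,r--
[2,15] 'd'=='d' → l++,r--
[3,14] 'a'=='a' → l++,r--
[4,13] 'a'=='a' → l++,r--
[5,12] 'c'=='c' → l++,r--

l=6, r=11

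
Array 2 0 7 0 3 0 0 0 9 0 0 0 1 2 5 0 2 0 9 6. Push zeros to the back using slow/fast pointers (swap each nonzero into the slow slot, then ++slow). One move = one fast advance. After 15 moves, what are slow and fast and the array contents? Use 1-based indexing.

(s=1,f=1) a[fast]=2≠0 swap→a[1]=2 → slow++,fast++
(s=2,f=2) a[fast]=0 → fast++
(s=2,f=3) a[fast]=7≠0 swap→a[2]=7 → slow++,fast++
(s=3,f=4) a[fast]=0 → fast++
(s=3,f=5) a[fast]=3≠0 swap→a[3]=3 → slow++,fast++
(s=4,f=6) a[fast]=0 → fast++
(s=4,f=7) a[fast]=0 → fast++
(s=4,f=8) a[fast]=0 → fast++
(s=4,f=9) a[fast]=9≠0 swap→a[4]=9 → slow++,fast++
(s=5,f=10) a[fast]=0 → fast++
(s=5,f=11) a[fast]=0 → fast++
(s=5,f=12) a[fast]=0 → fast++
(s=5,f=13) a[fast]=1≠0 swap→a[5]=1 → slow++,fast++
(s=6,f=14) a[fast]=2≠0 swap→a[6]=2 → slow++,fast++
(s=7,f=15) a[fast]=5≠0 swap→a[7]=5 → slow++,fast++

slow=8, fast=16, a=[2, 7, 3, 9, 1, 2, 5, 0, 0, 0, 0, 0, 0, 0, 0, 0, 2, 0, 9, 6]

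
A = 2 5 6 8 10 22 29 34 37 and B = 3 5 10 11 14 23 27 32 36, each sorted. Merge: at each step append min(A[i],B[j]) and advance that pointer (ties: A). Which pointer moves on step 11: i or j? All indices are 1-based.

i=1 j=1: A[i]=2<=B[j]=3 take 2, i++
i=2 j=1: A[i]=5>B[j]=3 take 3, j++
i=2 j=2: A[i]=5<=B[j]=5 take 5, i++
i=3 j=2: A[i]=6>B[j]=5 take 5, j++
i=3 j=3: A[i]=6<=B[j]=10 take 6, i++
i=4 j=3: A[i]=8<=B[j]=10 take 8, i++
i=5 j=3: A[i]=10<=B[j]=10 take 10, i++
i=6 j=3: A[i]=22>B[j]=10 take 10, j++
i=6 j=4: A[i]=22>B[j]=11 take 11, j++
i=6 j=5: A[i]=22>B[j]=14 take 14, j++
i=6 j=6: A[i]=22<=B[j]=23 take 22, i++

i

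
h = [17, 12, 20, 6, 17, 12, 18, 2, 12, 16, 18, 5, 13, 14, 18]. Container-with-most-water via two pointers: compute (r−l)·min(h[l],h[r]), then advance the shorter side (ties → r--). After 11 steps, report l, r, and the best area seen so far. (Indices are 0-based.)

[0,14] min(17,18)*14=238 best=238 * → l++
[1,14] min(12,18)*13=156 best=238 → l++
[2,14] min(20,18)*12=216 best=238 → r--
[2,13] min(20,14)*11=154 best=238 → r--
[2,12] min(20,13)*10=130 best=238 → r--
[2,11] min(20,5)*9=45 best=238 → r--
[2,10] min(20,18)*8=144 best=238 → r--
[2,9] min(20,16)*7=112 best=238 → r--
[2,8] min(20,12)*6=72 best=238 → r--
[2,7] min(20,2)*5=10 best=238 → r--
[2,6] min(20,18)*4=72 best=238 → r--

l=2, r=5, best area=238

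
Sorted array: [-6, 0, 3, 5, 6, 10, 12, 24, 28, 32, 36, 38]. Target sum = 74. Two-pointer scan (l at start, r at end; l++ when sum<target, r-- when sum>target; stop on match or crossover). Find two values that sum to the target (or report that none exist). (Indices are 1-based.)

[1,12] -6+38=32 <74 → l++
[2,12] 0+38=38 <74 → l++
[3,12] 3+38=41 <74 → l++
[4,12] 5+38=43 <74 → l++
[5,12] 6+38=44 <74 → l++
[6,12] 10+38=48 <74 → l++
[7,12] 12+38=50 <74 → l++
[8,12] 24+38=62 <74 → l++
[9,12] 28+38=66 <74 → l++
[10,12] 32+38=70 <74 → l++
[11,12] 36+38=74 → found

(36, 38)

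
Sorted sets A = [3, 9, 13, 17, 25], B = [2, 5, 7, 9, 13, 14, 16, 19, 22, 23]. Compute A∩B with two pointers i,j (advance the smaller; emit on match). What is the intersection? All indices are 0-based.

i=0 j=0: 3>2, j++
i=0 j=1: 3<5, i++
i=1 j=1: 9>5, j++
i=1 j=2: 9>7, j++
i=1 j=3: 9==9 emit, i++,j++
i=2 j=4: 13==13 emit, i++,j++
i=3 j=5: 17>14, j++
i=3 j=6: 17>16, j++
i=3 j=7: 17<19, i++
i=4 j=7: 25>19, j++
i=4 j=8: 25>22, j++
i=4 j=9: 25>23, j++

intersection = [9, 13]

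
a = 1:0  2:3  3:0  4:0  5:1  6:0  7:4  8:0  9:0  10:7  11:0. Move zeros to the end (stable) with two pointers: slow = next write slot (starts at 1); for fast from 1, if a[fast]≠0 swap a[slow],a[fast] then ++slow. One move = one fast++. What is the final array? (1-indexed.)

slow=1 fast=1: a[fast]=0, fast++
slow=1 fast=2: a[fast]=3≠0 swap→a[1]=3, slow++,fast++
slow=2 fast=3: a[fast]=0, fast++
slow=2 fast=4: a[fast]=0, fast++
slow=2 fast=5: a[fast]=1≠0 swap→a[2]=1, slow++,fast++
slow=3 fast=6: a[fast]=0, fast++
slow=3 fast=7: a[fast]=4≠0 swap→a[3]=4, slow++,fast++
slow=4 fast=8: a[fast]=0, fast++
slow=4 fast=9: a[fast]=0, fast++
slow=4 fast=10: a[fast]=7≠0 swap→a[4]=7, slow++,fast++
slow=5 fast=11: a[fast]=0, fast++

[3, 1, 4, 7, 0, 0, 0, 0, 0, 0, 0]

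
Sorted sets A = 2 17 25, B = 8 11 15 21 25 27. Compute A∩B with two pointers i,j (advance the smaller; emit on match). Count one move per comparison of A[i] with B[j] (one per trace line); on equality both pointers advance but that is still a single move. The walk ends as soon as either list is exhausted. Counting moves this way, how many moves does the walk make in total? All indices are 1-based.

7 moves

[i=1,j=1] 2<8 → i++
[i=2,j=1] 17>8 → j++
[i=2,j=2] 17>11 → j++
[i=2,j=3] 17>15 → j++
[i=2,j=4] 17<21 → i++
[i=3,j=4] 25>21 → j++
[i=3,j=5] 25==25 emit → i++,j++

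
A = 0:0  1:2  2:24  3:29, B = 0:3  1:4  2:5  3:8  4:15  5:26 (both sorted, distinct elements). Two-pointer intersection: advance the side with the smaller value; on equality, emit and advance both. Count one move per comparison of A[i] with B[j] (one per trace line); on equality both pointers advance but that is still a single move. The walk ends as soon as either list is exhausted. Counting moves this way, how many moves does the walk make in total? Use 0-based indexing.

9 moves

[i=0,j=0] 0<3 → i++
[i=1,j=0] 2<3 → i++
[i=2,j=0] 24>3 → j++
[i=2,j=1] 24>4 → j++
[i=2,j=2] 24>5 → j++
[i=2,j=3] 24>8 → j++
[i=2,j=4] 24>15 → j++
[i=2,j=5] 24<26 → i++
[i=3,j=5] 29>26 → j++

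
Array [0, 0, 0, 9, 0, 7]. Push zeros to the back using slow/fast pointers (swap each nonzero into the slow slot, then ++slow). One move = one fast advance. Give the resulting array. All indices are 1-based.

(s=1,f=1) a[fast]=0 → fast++
(s=1,f=2) a[fast]=0 → fast++
(s=1,f=3) a[fast]=0 → fast++
(s=1,f=4) a[fast]=9≠0 swap→a[1]=9 → slow++,fast++
(s=2,f=5) a[fast]=0 → fast++
(s=2,f=6) a[fast]=7≠0 swap→a[2]=7 → slow++,fast++

[9, 7, 0, 0, 0, 0]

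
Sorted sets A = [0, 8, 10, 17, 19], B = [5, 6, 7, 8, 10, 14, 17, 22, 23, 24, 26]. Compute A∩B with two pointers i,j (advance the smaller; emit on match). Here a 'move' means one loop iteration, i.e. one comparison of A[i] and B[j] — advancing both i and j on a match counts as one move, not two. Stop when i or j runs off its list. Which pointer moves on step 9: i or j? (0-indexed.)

i

i=0 j=0: 0<5, i++
i=1 j=0: 8>5, j++
i=1 j=1: 8>6, j++
i=1 j=2: 8>7, j++
i=1 j=3: 8==8 emit, i++,j++
i=2 j=4: 10==10 emit, i++,j++
i=3 j=5: 17>14, j++
i=3 j=6: 17==17 emit, i++,j++
i=4 j=7: 19<22, i++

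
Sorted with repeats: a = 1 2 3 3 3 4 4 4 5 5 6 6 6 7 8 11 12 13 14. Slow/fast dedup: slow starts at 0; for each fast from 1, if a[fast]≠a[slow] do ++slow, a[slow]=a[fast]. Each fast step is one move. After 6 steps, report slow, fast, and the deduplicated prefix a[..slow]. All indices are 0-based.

slow=3, fast=7, prefix=[1, 2, 3, 4]

slow=0 fast=1: a[fast]=2≠a[slow]=1 write a[1]=2, slow++,fast++
slow=1 fast=2: a[fast]=3≠a[slow]=2 write a[2]=3, slow++,fast++
slow=2 fast=3: a[fast]=3=a[slow] dup, fast++
slow=2 fast=4: a[fast]=3=a[slow] dup, fast++
slow=2 fast=5: a[fast]=4≠a[slow]=3 write a[3]=4, slow++,fast++
slow=3 fast=6: a[fast]=4=a[slow] dup, fast++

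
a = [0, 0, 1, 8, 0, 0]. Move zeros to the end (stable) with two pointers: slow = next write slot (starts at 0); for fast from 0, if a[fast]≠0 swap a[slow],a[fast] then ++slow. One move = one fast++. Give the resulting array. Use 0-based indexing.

[1, 8, 0, 0, 0, 0]

slow=0 fast=0: a[fast]=0, fast++
slow=0 fast=1: a[fast]=0, fast++
slow=0 fast=2: a[fast]=1≠0 swap→a[0]=1, slow++,fast++
slow=1 fast=3: a[fast]=8≠0 swap→a[1]=8, slow++,fast++
slow=2 fast=4: a[fast]=0, fast++
slow=2 fast=5: a[fast]=0, fast++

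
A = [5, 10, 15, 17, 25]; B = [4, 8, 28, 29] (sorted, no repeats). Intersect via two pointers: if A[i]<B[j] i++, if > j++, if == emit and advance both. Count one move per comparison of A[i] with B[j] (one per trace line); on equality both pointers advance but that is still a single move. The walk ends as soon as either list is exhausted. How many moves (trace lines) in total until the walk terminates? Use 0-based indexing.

[i=0,j=0] 5>4 → j++
[i=0,j=1] 5<8 → i++
[i=1,j=1] 10>8 → j++
[i=1,j=2] 10<28 → i++
[i=2,j=2] 15<28 → i++
[i=3,j=2] 17<28 → i++
[i=4,j=2] 25<28 → i++

7 moves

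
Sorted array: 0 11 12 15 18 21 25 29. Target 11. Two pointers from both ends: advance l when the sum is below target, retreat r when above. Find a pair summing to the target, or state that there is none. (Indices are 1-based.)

[1,8] 0+29=29 >11 → r--
[1,7] 0+25=25 >11 → r--
[1,6] 0+21=21 >11 → r--
[1,5] 0+18=18 >11 → r--
[1,4] 0+15=15 >11 → r--
[1,3] 0+12=12 >11 → r--
[1,2] 0+11=11 → found

(0, 11)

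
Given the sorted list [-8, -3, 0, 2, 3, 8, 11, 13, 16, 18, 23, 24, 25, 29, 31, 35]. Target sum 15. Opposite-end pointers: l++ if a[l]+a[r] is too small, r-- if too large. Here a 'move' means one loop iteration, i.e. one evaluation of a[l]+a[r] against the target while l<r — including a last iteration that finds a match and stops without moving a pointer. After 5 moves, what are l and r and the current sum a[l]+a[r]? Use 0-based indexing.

l=0, r=10, sum=15

l=0 r=15: -8+35=27 >15, r--
l=0 r=14: -8+31=23 >15, r--
l=0 r=13: -8+29=21 >15, r--
l=0 r=12: -8+25=17 >15, r--
l=0 r=11: -8+24=16 >15, r--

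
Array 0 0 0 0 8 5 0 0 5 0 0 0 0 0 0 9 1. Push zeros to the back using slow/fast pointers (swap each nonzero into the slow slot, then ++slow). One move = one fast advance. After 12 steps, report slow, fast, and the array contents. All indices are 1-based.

(s=1,f=1) a[fast]=0 → fast++
(s=1,f=2) a[fast]=0 → fast++
(s=1,f=3) a[fast]=0 → fast++
(s=1,f=4) a[fast]=0 → fast++
(s=1,f=5) a[fast]=8≠0 swap→a[1]=8 → slow++,fast++
(s=2,f=6) a[fast]=5≠0 swap→a[2]=5 → slow++,fast++
(s=3,f=7) a[fast]=0 → fast++
(s=3,f=8) a[fast]=0 → fast++
(s=3,f=9) a[fast]=5≠0 swap→a[3]=5 → slow++,fast++
(s=4,f=10) a[fast]=0 → fast++
(s=4,f=11) a[fast]=0 → fast++
(s=4,f=12) a[fast]=0 → fast++

slow=4, fast=13, a=[8, 5, 5, 0, 0, 0, 0, 0, 0, 0, 0, 0, 0, 0, 0, 9, 1]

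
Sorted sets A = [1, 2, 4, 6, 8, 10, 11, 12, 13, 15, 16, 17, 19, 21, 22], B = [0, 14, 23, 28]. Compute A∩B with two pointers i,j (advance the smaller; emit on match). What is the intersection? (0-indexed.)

i=0 j=0: 1>0, j++
i=0 j=1: 1<14, i++
i=1 j=1: 2<14, i++
i=2 j=1: 4<14, i++
i=3 j=1: 6<14, i++
i=4 j=1: 8<14, i++
i=5 j=1: 10<14, i++
i=6 j=1: 11<14, i++
i=7 j=1: 12<14, i++
i=8 j=1: 13<14, i++
i=9 j=1: 15>14, j++
i=9 j=2: 15<23, i++
i=10 j=2: 16<23, i++
i=11 j=2: 17<23, i++
i=12 j=2: 19<23, i++
i=13 j=2: 21<23, i++
i=14 j=2: 22<23, i++

intersection = []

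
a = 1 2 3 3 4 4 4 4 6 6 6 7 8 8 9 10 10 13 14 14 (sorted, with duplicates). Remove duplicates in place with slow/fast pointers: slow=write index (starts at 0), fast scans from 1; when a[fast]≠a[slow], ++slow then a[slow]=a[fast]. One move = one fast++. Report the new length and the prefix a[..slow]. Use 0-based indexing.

(s=0,f=1) a[fast]=2≠a[slow]=1 write a[1]=2 → slow++,fast++
(s=1,f=2) a[fast]=3≠a[slow]=2 write a[2]=3 → slow++,fast++
(s=2,f=3) a[fast]=3=a[slow] dup → fast++
(s=2,f=4) a[fast]=4≠a[slow]=3 write a[3]=4 → slow++,fast++
(s=3,f=5) a[fast]=4=a[slow] dup → fast++
(s=3,f=6) a[fast]=4=a[slow] dup → fast++
(s=3,f=7) a[fast]=4=a[slow] dup → fast++
(s=3,f=8) a[fast]=6≠a[slow]=4 write a[4]=6 → slow++,fast++
(s=4,f=9) a[fast]=6=a[slow] dup → fast++
(s=4,f=10) a[fast]=6=a[slow] dup → fast++
(s=4,f=11) a[fast]=7≠a[slow]=6 write a[5]=7 → slow++,fast++
(s=5,f=12) a[fast]=8≠a[slow]=7 write a[6]=8 → slow++,fast++
(s=6,f=13) a[fast]=8=a[slow] dup → fast++
(s=6,f=14) a[fast]=9≠a[slow]=8 write a[7]=9 → slow++,fast++
(s=7,f=15) a[fast]=10≠a[slow]=9 write a[8]=10 → slow++,fast++
(s=8,f=16) a[fast]=10=a[slow] dup → fast++
(s=8,f=17) a[fast]=13≠a[slow]=10 write a[9]=13 → slow++,fast++
(s=9,f=18) a[fast]=14≠a[slow]=13 write a[10]=14 → slow++,fast++
(s=10,f=19) a[fast]=14=a[slow] dup → fast++

length 11; prefix = [1, 2, 3, 4, 6, 7, 8, 9, 10, 13, 14]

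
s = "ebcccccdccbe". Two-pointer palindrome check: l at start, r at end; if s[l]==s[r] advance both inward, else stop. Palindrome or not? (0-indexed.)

l=0 r=11: 'e'=='e', l++,r--
l=1 r=10: 'b'=='b', l++,r--
l=2 r=9: 'c'=='c', l++,r--
l=3 r=8: 'c'=='c', l++,r--
l=4 r=7: 'c'!='d', stop

not a palindrome (mismatch at 4,7)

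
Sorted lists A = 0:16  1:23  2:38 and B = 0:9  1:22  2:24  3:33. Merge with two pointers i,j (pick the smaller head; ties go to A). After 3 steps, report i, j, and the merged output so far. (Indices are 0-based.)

i=1, j=2, merged so far=[9, 16, 22]

[i=0,j=0] A[i]=16>B[j]=9 take 9 → j++
[i=0,j=1] A[i]=16<=B[j]=22 take 16 → i++
[i=1,j=1] A[i]=23>B[j]=22 take 22 → j++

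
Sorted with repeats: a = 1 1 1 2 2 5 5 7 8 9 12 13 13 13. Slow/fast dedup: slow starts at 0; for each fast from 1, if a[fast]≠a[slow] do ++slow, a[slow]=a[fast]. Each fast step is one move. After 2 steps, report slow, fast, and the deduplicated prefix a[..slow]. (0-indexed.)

slow=0, fast=3, prefix=[1]

slow=0 fast=1: a[fast]=1=a[slow] dup, fast++
slow=0 fast=2: a[fast]=1=a[slow] dup, fast++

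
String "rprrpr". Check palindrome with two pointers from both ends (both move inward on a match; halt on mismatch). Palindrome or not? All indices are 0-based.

palindrome

[0,5] 'r'=='r' → l++,r--
[1,4] 'p'=='p' → l++,r--
[2,3] 'r'=='r' → l++,r--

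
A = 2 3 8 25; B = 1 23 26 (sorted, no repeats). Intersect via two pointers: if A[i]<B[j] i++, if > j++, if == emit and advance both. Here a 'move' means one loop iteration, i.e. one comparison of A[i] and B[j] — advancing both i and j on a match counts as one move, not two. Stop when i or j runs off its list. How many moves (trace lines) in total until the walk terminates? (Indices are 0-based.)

6 moves

i=0 j=0: 2>1, j++
i=0 j=1: 2<23, i++
i=1 j=1: 3<23, i++
i=2 j=1: 8<23, i++
i=3 j=1: 25>23, j++
i=3 j=2: 25<26, i++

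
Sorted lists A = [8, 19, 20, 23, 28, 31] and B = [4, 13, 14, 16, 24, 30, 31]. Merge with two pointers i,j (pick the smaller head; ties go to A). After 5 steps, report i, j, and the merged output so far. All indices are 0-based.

i=0 j=0: A[i]=8>B[j]=4 take 4, j++
i=0 j=1: A[i]=8<=B[j]=13 take 8, i++
i=1 j=1: A[i]=19>B[j]=13 take 13, j++
i=1 j=2: A[i]=19>B[j]=14 take 14, j++
i=1 j=3: A[i]=19>B[j]=16 take 16, j++

i=1, j=4, merged so far=[4, 8, 13, 14, 16]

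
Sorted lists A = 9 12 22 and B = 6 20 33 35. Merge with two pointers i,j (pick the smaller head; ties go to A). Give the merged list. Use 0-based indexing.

i=0 j=0: A[i]=9>B[j]=6 take 6, j++
i=0 j=1: A[i]=9<=B[j]=20 take 9, i++
i=1 j=1: A[i]=12<=B[j]=20 take 12, i++
i=2 j=1: A[i]=22>B[j]=20 take 20, j++
i=2 j=2: A[i]=22<=B[j]=33 take 22, i++
i=3 j=2: A done, take B[j]=33, j++
i=3 j=3: A done, take B[j]=35, j++

[6, 9, 12, 20, 22, 33, 35]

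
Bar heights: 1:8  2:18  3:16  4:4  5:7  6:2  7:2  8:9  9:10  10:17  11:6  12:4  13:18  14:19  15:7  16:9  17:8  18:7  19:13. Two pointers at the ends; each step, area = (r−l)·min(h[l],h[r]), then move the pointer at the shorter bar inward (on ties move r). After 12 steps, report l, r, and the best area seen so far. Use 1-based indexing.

l=8, r=14, best area=221

l=1 r=19: min(8,13)*18=144 best=144 *, l++
l=2 r=19: min(18,13)*17=221 best=221 *, r--
l=2 r=18: min(18,7)*16=112 best=221, r--
l=2 r=17: min(18,8)*15=120 best=221, r--
l=2 r=16: min(18,9)*14=126 best=221, r--
l=2 r=15: min(18,7)*13=91 best=221, r--
l=2 r=14: min(18,19)*12=216 best=221, l++
l=3 r=14: min(16,19)*11=176 best=221, l++
l=4 r=14: min(4,19)*10=40 best=221, l++
l=5 r=14: min(7,19)*9=63 best=221, l++
l=6 r=14: min(2,19)*8=16 best=221, l++
l=7 r=14: min(2,19)*7=14 best=221, l++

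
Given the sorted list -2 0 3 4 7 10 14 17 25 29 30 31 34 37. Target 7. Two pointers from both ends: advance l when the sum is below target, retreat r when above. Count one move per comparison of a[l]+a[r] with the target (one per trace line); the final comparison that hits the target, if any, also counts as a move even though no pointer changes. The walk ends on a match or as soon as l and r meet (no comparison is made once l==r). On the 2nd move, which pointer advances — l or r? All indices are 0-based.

[0,13] -2+37=35 >7 → r--
[0,12] -2+34=32 >7 → r--

r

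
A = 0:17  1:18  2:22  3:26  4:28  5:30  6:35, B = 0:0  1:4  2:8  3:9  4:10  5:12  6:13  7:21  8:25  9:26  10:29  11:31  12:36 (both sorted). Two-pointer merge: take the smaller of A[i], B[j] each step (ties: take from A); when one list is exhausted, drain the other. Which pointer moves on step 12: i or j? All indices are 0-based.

i=0 j=0: A[i]=17>B[j]=0 take 0, j++
i=0 j=1: A[i]=17>B[j]=4 take 4, j++
i=0 j=2: A[i]=17>B[j]=8 take 8, j++
i=0 j=3: A[i]=17>B[j]=9 take 9, j++
i=0 j=4: A[i]=17>B[j]=10 take 10, j++
i=0 j=5: A[i]=17>B[j]=12 take 12, j++
i=0 j=6: A[i]=17>B[j]=13 take 13, j++
i=0 j=7: A[i]=17<=B[j]=21 take 17, i++
i=1 j=7: A[i]=18<=B[j]=21 take 18, i++
i=2 j=7: A[i]=22>B[j]=21 take 21, j++
i=2 j=8: A[i]=22<=B[j]=25 take 22, i++
i=3 j=8: A[i]=26>B[j]=25 take 25, j++

j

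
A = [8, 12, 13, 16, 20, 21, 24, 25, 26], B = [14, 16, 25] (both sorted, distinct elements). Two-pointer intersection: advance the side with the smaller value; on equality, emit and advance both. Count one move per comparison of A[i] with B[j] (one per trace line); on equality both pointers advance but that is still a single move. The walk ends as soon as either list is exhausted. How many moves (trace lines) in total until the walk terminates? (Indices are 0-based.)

i=0 j=0: 8<14, i++
i=1 j=0: 12<14, i++
i=2 j=0: 13<14, i++
i=3 j=0: 16>14, j++
i=3 j=1: 16==16 emit, i++,j++
i=4 j=2: 20<25, i++
i=5 j=2: 21<25, i++
i=6 j=2: 24<25, i++
i=7 j=2: 25==25 emit, i++,j++

9 moves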